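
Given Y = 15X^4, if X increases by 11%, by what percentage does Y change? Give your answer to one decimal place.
51.8%

For Y = 15X^4:
If X → X(1 + 0.11)
Then Y → Y · (1 + 0.11)^4
     ≈ Y · 1.5181

Percentage change = ((1 + 0.11)^4 − 1) × 100% ≈ 51.8%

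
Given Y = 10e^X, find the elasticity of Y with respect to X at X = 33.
Elasticity = 33

Elasticity = (dY/dX) · (X/Y)

dY/dX = 10·e^X
At X = 33: dY/dX = 10·e^33, Y = 10·e^33

Elasticity = (10·e^33) · (33 / (10·e^33)) = 33

Interpretation: for a small percentage change in X, the percentage change in Y is approximately 33.00 times as large.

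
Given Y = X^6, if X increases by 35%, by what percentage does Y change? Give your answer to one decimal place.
505.3%

For Y = X^6:
If X → X(1 + 0.35)
Then Y → Y · (1 + 0.35)^6
     ≈ Y · 6.0534

Percentage change = ((1 + 0.35)^6 − 1) × 100% ≈ 505.3%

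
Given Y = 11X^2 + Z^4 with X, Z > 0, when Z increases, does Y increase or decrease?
Y increases

Taking the partial derivative:
∂Y/∂Z = 4Z^3

∂Y/∂Z = 4Z^3 > 0 (assuming positive values)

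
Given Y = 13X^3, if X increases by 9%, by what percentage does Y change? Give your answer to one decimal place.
29.5%

For Y = 13X^3:
If X → X(1 + 0.09)
Then Y → Y · (1 + 0.09)^3
     ≈ Y · 1.2950

Percentage change = ((1 + 0.09)^3 − 1) × 100% ≈ 29.5%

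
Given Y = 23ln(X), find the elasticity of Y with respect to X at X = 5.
Elasticity = 1/ln(5) ≈ 0.6213

Elasticity = (dY/dX) · (X/Y)

dY/dX = 23/X
At X = 5: dY/dX = 23/5, Y = 23·ln(5)

Elasticity = (23/5) · (5 / (23·ln(5))) = 1/ln(5) ≈ 0.6213

Interpretation: for a small percentage change in X, the percentage change in Y is approximately 0.62 times as large.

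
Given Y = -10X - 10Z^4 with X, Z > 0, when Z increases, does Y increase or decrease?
Y decreases

Taking the partial derivative:
∂Y/∂Z = -40Z^3

∂Y/∂Z = -40Z^3 < 0 (assuming positive values)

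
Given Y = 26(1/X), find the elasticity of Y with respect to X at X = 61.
Elasticity = -1

Elasticity = (dY/dX) · (X/Y)

dY/dX = -26/X²
At X = 61: dY/dX = -26/3721, Y = 26/61

Elasticity = (-26/3721) · (61 / (26/61)) = -1

Interpretation: for a small percentage change in X, the percentage change in Y is approximately -1.00 times as large.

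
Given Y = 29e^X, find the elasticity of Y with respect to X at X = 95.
Elasticity = 95

Elasticity = (dY/dX) · (X/Y)

dY/dX = 29·e^X
At X = 95: dY/dX = 29·e^95, Y = 29·e^95

Elasticity = (29·e^95) · (95 / (29·e^95)) = 95

Interpretation: for a small percentage change in X, the percentage change in Y is approximately 95.00 times as large.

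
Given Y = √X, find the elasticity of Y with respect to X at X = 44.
Elasticity = 1/2

Elasticity = (dY/dX) · (X/Y)

dY/dX = 1/(2·√X)
At X = 44: dY/dX = √11/44, Y = 2·√11

Elasticity = (√11/44) · (44 / (2·√11)) = 1/2

Interpretation: for a small percentage change in X, the percentage change in Y is approximately 0.50 times as large.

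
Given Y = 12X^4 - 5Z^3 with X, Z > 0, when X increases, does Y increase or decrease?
Y increases

Taking the partial derivative:
∂Y/∂X = 48X^3

∂Y/∂X = 48X^3 > 0 (assuming positive values)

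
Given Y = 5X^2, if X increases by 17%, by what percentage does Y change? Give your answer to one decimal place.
36.9%

For Y = 5X^2:
If X → X(1 + 0.17)
Then Y → Y · (1 + 0.17)^2
     = Y · 1.3689

Percentage change = ((1 + 0.17)^2 − 1) × 100% ≈ 36.9%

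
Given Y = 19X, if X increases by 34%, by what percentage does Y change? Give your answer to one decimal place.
34.0%

For Y = 19X:
If X → X(1 + 0.34)
Then Y → Y · (1 + 0.34)^1
     = Y · 1.3400

Percentage change = ((1 + 0.34)^1 − 1) × 100% = 34.0%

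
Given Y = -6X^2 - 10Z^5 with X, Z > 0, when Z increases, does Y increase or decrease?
Y decreases

Taking the partial derivative:
∂Y/∂Z = -50Z^4

∂Y/∂Z = -50Z^4 < 0 (assuming positive values)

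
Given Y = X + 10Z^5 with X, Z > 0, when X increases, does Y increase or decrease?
Y increases

Taking the partial derivative:
∂Y/∂X = 1

∂Y/∂X = 1 > 0 (assuming positive values)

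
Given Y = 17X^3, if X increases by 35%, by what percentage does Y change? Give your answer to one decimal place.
146.0%

For Y = 17X^3:
If X → X(1 + 0.35)
Then Y → Y · (1 + 0.35)^3
     ≈ Y · 2.4604

Percentage change = ((1 + 0.35)^3 − 1) × 100% ≈ 146.0%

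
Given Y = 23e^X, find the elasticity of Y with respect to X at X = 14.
Elasticity = 14

Elasticity = (dY/dX) · (X/Y)

dY/dX = 23·e^X
At X = 14: dY/dX = 23·e^14, Y = 23·e^14

Elasticity = (23·e^14) · (14 / (23·e^14)) = 14

Interpretation: for a small percentage change in X, the percentage change in Y is approximately 14.00 times as large.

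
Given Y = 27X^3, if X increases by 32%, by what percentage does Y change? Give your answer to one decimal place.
130.0%

For Y = 27X^3:
If X → X(1 + 0.32)
Then Y → Y · (1 + 0.32)^3
     ≈ Y · 2.3000

Percentage change = ((1 + 0.32)^3 − 1) × 100% ≈ 130.0%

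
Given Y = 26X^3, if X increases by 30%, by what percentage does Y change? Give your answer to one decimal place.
119.7%

For Y = 26X^3:
If X → X(1 + 0.3)
Then Y → Y · (1 + 0.3)^3
     = Y · 2.1970

Percentage change = ((1 + 0.3)^3 − 1) × 100% = 119.7%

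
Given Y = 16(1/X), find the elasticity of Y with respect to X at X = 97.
Elasticity = -1

Elasticity = (dY/dX) · (X/Y)

dY/dX = -16/X²
At X = 97: dY/dX = -16/9409, Y = 16/97

Elasticity = (-16/9409) · (97 / (16/97)) = -1

Interpretation: for a small percentage change in X, the percentage change in Y is approximately -1.00 times as large.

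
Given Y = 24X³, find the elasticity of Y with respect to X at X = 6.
Elasticity = 3

Elasticity = (dY/dX) · (X/Y)

dY/dX = 72·X²
At X = 6: dY/dX = 2592, Y = 5184

Elasticity = 2592 · (6 / 5184) = 3

Interpretation: for a small percentage change in X, the percentage change in Y is approximately 3.00 times as large.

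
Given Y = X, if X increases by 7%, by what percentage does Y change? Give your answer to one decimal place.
7.0%

For Y = X:
If X → X(1 + 0.07)
Then Y → Y · (1 + 0.07)^1
     = Y · 1.0700

Percentage change = ((1 + 0.07)^1 − 1) × 100% = 7.0%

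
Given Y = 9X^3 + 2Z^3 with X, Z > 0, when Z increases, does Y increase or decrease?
Y increases

Taking the partial derivative:
∂Y/∂Z = 6Z^2

∂Y/∂Z = 6Z^2 > 0 (assuming positive values)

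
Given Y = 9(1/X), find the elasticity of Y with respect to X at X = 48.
Elasticity = -1

Elasticity = (dY/dX) · (X/Y)

dY/dX = -9/X²
At X = 48: dY/dX = -1/256, Y = 3/16

Elasticity = (-1/256) · (48 / (3/16)) = -1

Interpretation: for a small percentage change in X, the percentage change in Y is approximately -1.00 times as large.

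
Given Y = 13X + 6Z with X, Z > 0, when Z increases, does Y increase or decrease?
Y increases

Taking the partial derivative:
∂Y/∂Z = 6

∂Y/∂Z = 6 > 0 (assuming positive values)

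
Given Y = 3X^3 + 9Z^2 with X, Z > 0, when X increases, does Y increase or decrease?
Y increases

Taking the partial derivative:
∂Y/∂X = 9X^2

∂Y/∂X = 9X^2 > 0 (assuming positive values)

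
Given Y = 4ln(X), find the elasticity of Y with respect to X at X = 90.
Elasticity = 1/ln(90) ≈ 0.2222

Elasticity = (dY/dX) · (X/Y)

dY/dX = 4/X
At X = 90: dY/dX = 2/45, Y = 4·ln(90)

Elasticity = (2/45) · (90 / (4·ln(90))) = 1/ln(90) ≈ 0.2222

Interpretation: for a small percentage change in X, the percentage change in Y is approximately 0.22 times as large.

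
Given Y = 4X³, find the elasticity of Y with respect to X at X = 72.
Elasticity = 3

Elasticity = (dY/dX) · (X/Y)

dY/dX = 12·X²
At X = 72: dY/dX = 62208, Y = 1492992

Elasticity = 62208 · (72 / 1492992) = 3

Interpretation: for a small percentage change in X, the percentage change in Y is approximately 3.00 times as large.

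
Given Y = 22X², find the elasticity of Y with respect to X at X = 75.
Elasticity = 2

Elasticity = (dY/dX) · (X/Y)

dY/dX = 44·X
At X = 75: dY/dX = 3300, Y = 123750

Elasticity = 3300 · (75 / 123750) = 2

Interpretation: for a small percentage change in X, the percentage change in Y is approximately 2.00 times as large.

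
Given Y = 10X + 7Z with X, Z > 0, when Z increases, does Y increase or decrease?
Y increases

Taking the partial derivative:
∂Y/∂Z = 7

∂Y/∂Z = 7 > 0 (assuming positive values)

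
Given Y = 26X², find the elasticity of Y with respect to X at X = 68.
Elasticity = 2

Elasticity = (dY/dX) · (X/Y)

dY/dX = 52·X
At X = 68: dY/dX = 3536, Y = 120224

Elasticity = 3536 · (68 / 120224) = 2

Interpretation: for a small percentage change in X, the percentage change in Y is approximately 2.00 times as large.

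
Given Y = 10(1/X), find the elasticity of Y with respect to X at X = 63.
Elasticity = -1

Elasticity = (dY/dX) · (X/Y)

dY/dX = -10/X²
At X = 63: dY/dX = -10/3969, Y = 10/63

Elasticity = (-10/3969) · (63 / (10/63)) = -1

Interpretation: for a small percentage change in X, the percentage change in Y is approximately -1.00 times as large.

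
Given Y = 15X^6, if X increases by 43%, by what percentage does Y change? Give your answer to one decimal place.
755.1%

For Y = 15X^6:
If X → X(1 + 0.43)
Then Y → Y · (1 + 0.43)^6
     ≈ Y · 8.5510

Percentage change = ((1 + 0.43)^6 − 1) × 100% ≈ 755.1%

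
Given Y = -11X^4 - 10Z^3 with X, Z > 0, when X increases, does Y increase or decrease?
Y decreases

Taking the partial derivative:
∂Y/∂X = -44X^3

∂Y/∂X = -44X^3 < 0 (assuming positive values)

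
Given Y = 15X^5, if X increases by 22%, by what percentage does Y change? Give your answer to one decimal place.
170.3%

For Y = 15X^5:
If X → X(1 + 0.22)
Then Y → Y · (1 + 0.22)^5
     ≈ Y · 2.7027

Percentage change = ((1 + 0.22)^5 − 1) × 100% ≈ 170.3%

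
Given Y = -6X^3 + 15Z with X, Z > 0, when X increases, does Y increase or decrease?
Y decreases

Taking the partial derivative:
∂Y/∂X = -18X^2

∂Y/∂X = -18X^2 < 0 (assuming positive values)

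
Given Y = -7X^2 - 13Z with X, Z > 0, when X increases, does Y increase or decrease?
Y decreases

Taking the partial derivative:
∂Y/∂X = -14X

∂Y/∂X = -14X < 0 (assuming positive values)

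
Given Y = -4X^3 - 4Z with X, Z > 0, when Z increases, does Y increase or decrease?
Y decreases

Taking the partial derivative:
∂Y/∂Z = -4

∂Y/∂Z = -4 < 0 (assuming positive values)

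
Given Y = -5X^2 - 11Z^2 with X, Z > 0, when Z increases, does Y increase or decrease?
Y decreases

Taking the partial derivative:
∂Y/∂Z = -22Z

∂Y/∂Z = -22Z < 0 (assuming positive values)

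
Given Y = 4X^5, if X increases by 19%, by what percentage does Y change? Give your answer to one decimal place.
138.6%

For Y = 4X^5:
If X → X(1 + 0.19)
Then Y → Y · (1 + 0.19)^5
     ≈ Y · 2.3864

Percentage change = ((1 + 0.19)^5 − 1) × 100% ≈ 138.6%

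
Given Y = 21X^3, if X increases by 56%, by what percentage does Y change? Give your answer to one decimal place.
279.6%

For Y = 21X^3:
If X → X(1 + 0.56)
Then Y → Y · (1 + 0.56)^3
     ≈ Y · 3.7964

Percentage change = ((1 + 0.56)^3 − 1) × 100% ≈ 279.6%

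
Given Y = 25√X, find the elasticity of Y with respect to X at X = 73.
Elasticity = 1/2

Elasticity = (dY/dX) · (X/Y)

dY/dX = 25/(2·√X)
At X = 73: dY/dX = 25·√73/146, Y = 25·√73

Elasticity = (25·√73/146) · (73 / (25·√73)) = 1/2

Interpretation: for a small percentage change in X, the percentage change in Y is approximately 0.50 times as large.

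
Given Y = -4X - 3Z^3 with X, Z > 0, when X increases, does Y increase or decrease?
Y decreases

Taking the partial derivative:
∂Y/∂X = -4

∂Y/∂X = -4 < 0 (assuming positive values)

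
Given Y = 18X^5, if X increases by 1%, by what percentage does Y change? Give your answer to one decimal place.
5.1%

For Y = 18X^5:
If X → X(1 + 0.01)
Then Y → Y · (1 + 0.01)^5
     ≈ Y · 1.0510

Percentage change = ((1 + 0.01)^5 − 1) × 100% ≈ 5.1%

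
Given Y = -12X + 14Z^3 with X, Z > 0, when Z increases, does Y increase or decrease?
Y increases

Taking the partial derivative:
∂Y/∂Z = 42Z^2

∂Y/∂Z = 42Z^2 > 0 (assuming positive values)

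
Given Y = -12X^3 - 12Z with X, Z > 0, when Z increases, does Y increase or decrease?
Y decreases

Taking the partial derivative:
∂Y/∂Z = -12

∂Y/∂Z = -12 < 0 (assuming positive values)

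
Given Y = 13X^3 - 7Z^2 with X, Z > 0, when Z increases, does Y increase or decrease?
Y decreases

Taking the partial derivative:
∂Y/∂Z = -14Z

∂Y/∂Z = -14Z < 0 (assuming positive values)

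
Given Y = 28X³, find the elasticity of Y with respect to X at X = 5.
Elasticity = 3

Elasticity = (dY/dX) · (X/Y)

dY/dX = 84·X²
At X = 5: dY/dX = 2100, Y = 3500

Elasticity = 2100 · (5 / 3500) = 3

Interpretation: for a small percentage change in X, the percentage change in Y is approximately 3.00 times as large.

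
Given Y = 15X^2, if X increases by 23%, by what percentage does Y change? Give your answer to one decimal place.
51.3%

For Y = 15X^2:
If X → X(1 + 0.23)
Then Y → Y · (1 + 0.23)^2
     = Y · 1.5129

Percentage change = ((1 + 0.23)^2 − 1) × 100% ≈ 51.3%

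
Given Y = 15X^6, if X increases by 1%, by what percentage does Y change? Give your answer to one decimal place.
6.2%

For Y = 15X^6:
If X → X(1 + 0.01)
Then Y → Y · (1 + 0.01)^6
     ≈ Y · 1.0615

Percentage change = ((1 + 0.01)^6 − 1) × 100% ≈ 6.2%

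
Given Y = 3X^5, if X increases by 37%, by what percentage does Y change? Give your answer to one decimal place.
382.6%

For Y = 3X^5:
If X → X(1 + 0.37)
Then Y → Y · (1 + 0.37)^5
     ≈ Y · 4.8262

Percentage change = ((1 + 0.37)^5 − 1) × 100% ≈ 382.6%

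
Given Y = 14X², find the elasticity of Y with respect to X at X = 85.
Elasticity = 2

Elasticity = (dY/dX) · (X/Y)

dY/dX = 28·X
At X = 85: dY/dX = 2380, Y = 101150

Elasticity = 2380 · (85 / 101150) = 2

Interpretation: for a small percentage change in X, the percentage change in Y is approximately 2.00 times as large.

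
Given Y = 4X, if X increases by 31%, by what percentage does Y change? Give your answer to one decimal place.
31.0%

For Y = 4X:
If X → X(1 + 0.31)
Then Y → Y · (1 + 0.31)^1
     = Y · 1.3100

Percentage change = ((1 + 0.31)^1 − 1) × 100% = 31.0%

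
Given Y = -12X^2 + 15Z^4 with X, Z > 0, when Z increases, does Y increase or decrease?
Y increases

Taking the partial derivative:
∂Y/∂Z = 60Z^3

∂Y/∂Z = 60Z^3 > 0 (assuming positive values)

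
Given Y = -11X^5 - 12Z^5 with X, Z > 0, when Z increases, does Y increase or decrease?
Y decreases

Taking the partial derivative:
∂Y/∂Z = -60Z^4

∂Y/∂Z = -60Z^4 < 0 (assuming positive values)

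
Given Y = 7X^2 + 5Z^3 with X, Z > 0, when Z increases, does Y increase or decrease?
Y increases

Taking the partial derivative:
∂Y/∂Z = 15Z^2

∂Y/∂Z = 15Z^2 > 0 (assuming positive values)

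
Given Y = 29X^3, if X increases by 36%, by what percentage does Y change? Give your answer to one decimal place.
151.5%

For Y = 29X^3:
If X → X(1 + 0.36)
Then Y → Y · (1 + 0.36)^3
     ≈ Y · 2.5155

Percentage change = ((1 + 0.36)^3 − 1) × 100% ≈ 151.5%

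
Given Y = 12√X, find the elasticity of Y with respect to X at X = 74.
Elasticity = 1/2

Elasticity = (dY/dX) · (X/Y)

dY/dX = 6/√X
At X = 74: dY/dX = 3·√74/37, Y = 12·√74

Elasticity = (3·√74/37) · (74 / (12·√74)) = 1/2

Interpretation: for a small percentage change in X, the percentage change in Y is approximately 0.50 times as large.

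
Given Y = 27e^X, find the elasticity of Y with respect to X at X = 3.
Elasticity = 3

Elasticity = (dY/dX) · (X/Y)

dY/dX = 27·e^X
At X = 3: dY/dX = 27·e^3, Y = 27·e^3

Elasticity = (27·e^3) · (3 / (27·e^3)) = 3

Interpretation: for a small percentage change in X, the percentage change in Y is approximately 3.00 times as large.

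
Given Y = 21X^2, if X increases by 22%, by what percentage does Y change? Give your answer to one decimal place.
48.8%

For Y = 21X^2:
If X → X(1 + 0.22)
Then Y → Y · (1 + 0.22)^2
     = Y · 1.4884

Percentage change = ((1 + 0.22)^2 − 1) × 100% ≈ 48.8%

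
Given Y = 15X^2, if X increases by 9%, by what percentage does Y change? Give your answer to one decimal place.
18.8%

For Y = 15X^2:
If X → X(1 + 0.09)
Then Y → Y · (1 + 0.09)^2
     = Y · 1.1881

Percentage change = ((1 + 0.09)^2 − 1) × 100% ≈ 18.8%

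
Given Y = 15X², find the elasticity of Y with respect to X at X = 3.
Elasticity = 2

Elasticity = (dY/dX) · (X/Y)

dY/dX = 30·X
At X = 3: dY/dX = 90, Y = 135

Elasticity = 90 · (3 / 135) = 2

Interpretation: for a small percentage change in X, the percentage change in Y is approximately 2.00 times as large.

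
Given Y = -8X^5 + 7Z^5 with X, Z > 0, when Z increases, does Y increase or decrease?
Y increases

Taking the partial derivative:
∂Y/∂Z = 35Z^4

∂Y/∂Z = 35Z^4 > 0 (assuming positive values)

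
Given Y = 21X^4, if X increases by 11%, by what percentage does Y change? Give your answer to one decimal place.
51.8%

For Y = 21X^4:
If X → X(1 + 0.11)
Then Y → Y · (1 + 0.11)^4
     ≈ Y · 1.5181

Percentage change = ((1 + 0.11)^4 − 1) × 100% ≈ 51.8%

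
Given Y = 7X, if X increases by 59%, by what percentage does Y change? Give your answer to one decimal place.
59.0%

For Y = 7X:
If X → X(1 + 0.59)
Then Y → Y · (1 + 0.59)^1
     = Y · 1.5900

Percentage change = ((1 + 0.59)^1 − 1) × 100% = 59.0%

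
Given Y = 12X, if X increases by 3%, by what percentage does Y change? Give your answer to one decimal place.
3.0%

For Y = 12X:
If X → X(1 + 0.03)
Then Y → Y · (1 + 0.03)^1
     = Y · 1.0300

Percentage change = ((1 + 0.03)^1 − 1) × 100% = 3.0%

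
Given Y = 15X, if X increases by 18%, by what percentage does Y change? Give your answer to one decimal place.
18.0%

For Y = 15X:
If X → X(1 + 0.18)
Then Y → Y · (1 + 0.18)^1
     = Y · 1.1800

Percentage change = ((1 + 0.18)^1 − 1) × 100% = 18.0%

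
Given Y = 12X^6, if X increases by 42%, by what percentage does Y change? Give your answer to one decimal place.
719.8%

For Y = 12X^6:
If X → X(1 + 0.42)
Then Y → Y · (1 + 0.42)^6
     ≈ Y · 8.1984

Percentage change = ((1 + 0.42)^6 − 1) × 100% ≈ 719.8%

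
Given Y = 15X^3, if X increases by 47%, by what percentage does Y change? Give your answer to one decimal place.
217.7%

For Y = 15X^3:
If X → X(1 + 0.47)
Then Y → Y · (1 + 0.47)^3
     ≈ Y · 3.1765

Percentage change = ((1 + 0.47)^3 − 1) × 100% ≈ 217.7%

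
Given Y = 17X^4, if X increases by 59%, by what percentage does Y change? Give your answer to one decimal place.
539.1%

For Y = 17X^4:
If X → X(1 + 0.59)
Then Y → Y · (1 + 0.59)^4
     ≈ Y · 6.3913

Percentage change = ((1 + 0.59)^4 − 1) × 100% ≈ 539.1%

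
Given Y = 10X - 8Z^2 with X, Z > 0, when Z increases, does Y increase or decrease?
Y decreases

Taking the partial derivative:
∂Y/∂Z = -16Z

∂Y/∂Z = -16Z < 0 (assuming positive values)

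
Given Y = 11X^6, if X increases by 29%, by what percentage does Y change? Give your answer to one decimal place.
360.8%

For Y = 11X^6:
If X → X(1 + 0.29)
Then Y → Y · (1 + 0.29)^6
     ≈ Y · 4.6083

Percentage change = ((1 + 0.29)^6 − 1) × 100% ≈ 360.8%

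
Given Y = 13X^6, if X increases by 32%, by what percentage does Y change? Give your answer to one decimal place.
429.0%

For Y = 13X^6:
If X → X(1 + 0.32)
Then Y → Y · (1 + 0.32)^6
     ≈ Y · 5.2899

Percentage change = ((1 + 0.32)^6 − 1) × 100% ≈ 429.0%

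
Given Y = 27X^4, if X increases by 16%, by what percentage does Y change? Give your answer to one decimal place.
81.1%

For Y = 27X^4:
If X → X(1 + 0.16)
Then Y → Y · (1 + 0.16)^4
     ≈ Y · 1.8106

Percentage change = ((1 + 0.16)^4 − 1) × 100% ≈ 81.1%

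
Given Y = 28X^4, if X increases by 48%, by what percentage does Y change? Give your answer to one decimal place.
379.8%

For Y = 28X^4:
If X → X(1 + 0.48)
Then Y → Y · (1 + 0.48)^4
     ≈ Y · 4.7979

Percentage change = ((1 + 0.48)^4 − 1) × 100% ≈ 379.8%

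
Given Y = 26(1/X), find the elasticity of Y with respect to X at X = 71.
Elasticity = -1

Elasticity = (dY/dX) · (X/Y)

dY/dX = -26/X²
At X = 71: dY/dX = -26/5041, Y = 26/71

Elasticity = (-26/5041) · (71 / (26/71)) = -1

Interpretation: for a small percentage change in X, the percentage change in Y is approximately -1.00 times as large.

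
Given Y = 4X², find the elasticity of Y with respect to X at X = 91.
Elasticity = 2

Elasticity = (dY/dX) · (X/Y)

dY/dX = 8·X
At X = 91: dY/dX = 728, Y = 33124

Elasticity = 728 · (91 / 33124) = 2

Interpretation: for a small percentage change in X, the percentage change in Y is approximately 2.00 times as large.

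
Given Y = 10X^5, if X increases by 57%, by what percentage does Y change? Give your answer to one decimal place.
853.9%

For Y = 10X^5:
If X → X(1 + 0.57)
Then Y → Y · (1 + 0.57)^5
     ≈ Y · 9.5389

Percentage change = ((1 + 0.57)^5 − 1) × 100% ≈ 853.9%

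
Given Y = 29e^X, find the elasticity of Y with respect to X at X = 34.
Elasticity = 34

Elasticity = (dY/dX) · (X/Y)

dY/dX = 29·e^X
At X = 34: dY/dX = 29·e^34, Y = 29·e^34

Elasticity = (29·e^34) · (34 / (29·e^34)) = 34

Interpretation: for a small percentage change in X, the percentage change in Y is approximately 34.00 times as large.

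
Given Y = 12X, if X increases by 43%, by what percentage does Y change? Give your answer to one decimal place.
43.0%

For Y = 12X:
If X → X(1 + 0.43)
Then Y → Y · (1 + 0.43)^1
     = Y · 1.4300

Percentage change = ((1 + 0.43)^1 − 1) × 100% = 43.0%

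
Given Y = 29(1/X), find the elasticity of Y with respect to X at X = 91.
Elasticity = -1

Elasticity = (dY/dX) · (X/Y)

dY/dX = -29/X²
At X = 91: dY/dX = -29/8281, Y = 29/91

Elasticity = (-29/8281) · (91 / (29/91)) = -1

Interpretation: for a small percentage change in X, the percentage change in Y is approximately -1.00 times as large.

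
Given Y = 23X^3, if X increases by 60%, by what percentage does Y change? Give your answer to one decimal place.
309.6%

For Y = 23X^3:
If X → X(1 + 0.6)
Then Y → Y · (1 + 0.6)^3
     = Y · 4.0960

Percentage change = ((1 + 0.6)^3 − 1) × 100% = 309.6%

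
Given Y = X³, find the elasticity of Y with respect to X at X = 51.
Elasticity = 3

Elasticity = (dY/dX) · (X/Y)

dY/dX = 3·X²
At X = 51: dY/dX = 7803, Y = 132651

Elasticity = 7803 · (51 / 132651) = 3

Interpretation: for a small percentage change in X, the percentage change in Y is approximately 3.00 times as large.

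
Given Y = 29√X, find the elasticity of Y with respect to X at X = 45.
Elasticity = 1/2

Elasticity = (dY/dX) · (X/Y)

dY/dX = 29/(2·√X)
At X = 45: dY/dX = 29·√5/30, Y = 87·√5

Elasticity = (29·√5/30) · (45 / (87·√5)) = 1/2

Interpretation: for a small percentage change in X, the percentage change in Y is approximately 0.50 times as large.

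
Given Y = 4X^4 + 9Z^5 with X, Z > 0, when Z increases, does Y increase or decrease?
Y increases

Taking the partial derivative:
∂Y/∂Z = 45Z^4

∂Y/∂Z = 45Z^4 > 0 (assuming positive values)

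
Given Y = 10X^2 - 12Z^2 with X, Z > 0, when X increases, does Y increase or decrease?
Y increases

Taking the partial derivative:
∂Y/∂X = 20X

∂Y/∂X = 20X > 0 (assuming positive values)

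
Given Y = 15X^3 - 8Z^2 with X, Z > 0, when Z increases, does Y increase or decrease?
Y decreases

Taking the partial derivative:
∂Y/∂Z = -16Z

∂Y/∂Z = -16Z < 0 (assuming positive values)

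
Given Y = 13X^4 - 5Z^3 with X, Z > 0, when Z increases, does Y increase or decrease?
Y decreases

Taking the partial derivative:
∂Y/∂Z = -15Z^2

∂Y/∂Z = -15Z^2 < 0 (assuming positive values)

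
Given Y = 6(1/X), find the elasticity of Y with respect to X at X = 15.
Elasticity = -1

Elasticity = (dY/dX) · (X/Y)

dY/dX = -6/X²
At X = 15: dY/dX = -2/75, Y = 2/5

Elasticity = (-2/75) · (15 / (2/5)) = -1

Interpretation: for a small percentage change in X, the percentage change in Y is approximately -1.00 times as large.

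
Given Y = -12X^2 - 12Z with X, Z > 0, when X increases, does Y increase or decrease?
Y decreases

Taking the partial derivative:
∂Y/∂X = -24X

∂Y/∂X = -24X < 0 (assuming positive values)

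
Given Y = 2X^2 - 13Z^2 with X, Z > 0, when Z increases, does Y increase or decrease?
Y decreases

Taking the partial derivative:
∂Y/∂Z = -26Z

∂Y/∂Z = -26Z < 0 (assuming positive values)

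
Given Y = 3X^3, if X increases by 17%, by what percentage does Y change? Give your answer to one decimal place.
60.2%

For Y = 3X^3:
If X → X(1 + 0.17)
Then Y → Y · (1 + 0.17)^3
     ≈ Y · 1.6016

Percentage change = ((1 + 0.17)^3 − 1) × 100% ≈ 60.2%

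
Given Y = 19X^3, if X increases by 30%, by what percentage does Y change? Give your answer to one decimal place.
119.7%

For Y = 19X^3:
If X → X(1 + 0.3)
Then Y → Y · (1 + 0.3)^3
     = Y · 2.1970

Percentage change = ((1 + 0.3)^3 − 1) × 100% = 119.7%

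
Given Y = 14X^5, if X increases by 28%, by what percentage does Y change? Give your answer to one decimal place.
243.6%

For Y = 14X^5:
If X → X(1 + 0.28)
Then Y → Y · (1 + 0.28)^5
     ≈ Y · 3.4360

Percentage change = ((1 + 0.28)^5 − 1) × 100% ≈ 243.6%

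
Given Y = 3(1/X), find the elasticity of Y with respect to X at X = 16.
Elasticity = -1

Elasticity = (dY/dX) · (X/Y)

dY/dX = -3/X²
At X = 16: dY/dX = -3/256, Y = 3/16

Elasticity = (-3/256) · (16 / (3/16)) = -1

Interpretation: for a small percentage change in X, the percentage change in Y is approximately -1.00 times as large.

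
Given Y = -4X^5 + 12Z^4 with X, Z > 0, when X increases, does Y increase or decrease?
Y decreases

Taking the partial derivative:
∂Y/∂X = -20X^4

∂Y/∂X = -20X^4 < 0 (assuming positive values)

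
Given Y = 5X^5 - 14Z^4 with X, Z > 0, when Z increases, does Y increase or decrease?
Y decreases

Taking the partial derivative:
∂Y/∂Z = -56Z^3

∂Y/∂Z = -56Z^3 < 0 (assuming positive values)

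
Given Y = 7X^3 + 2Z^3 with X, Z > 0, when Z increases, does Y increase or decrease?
Y increases

Taking the partial derivative:
∂Y/∂Z = 6Z^2

∂Y/∂Z = 6Z^2 > 0 (assuming positive values)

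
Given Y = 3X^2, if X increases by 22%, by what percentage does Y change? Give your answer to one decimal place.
48.8%

For Y = 3X^2:
If X → X(1 + 0.22)
Then Y → Y · (1 + 0.22)^2
     = Y · 1.4884

Percentage change = ((1 + 0.22)^2 − 1) × 100% ≈ 48.8%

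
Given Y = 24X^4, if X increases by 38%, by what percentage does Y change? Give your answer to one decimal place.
262.7%

For Y = 24X^4:
If X → X(1 + 0.38)
Then Y → Y · (1 + 0.38)^4
     ≈ Y · 3.6267

Percentage change = ((1 + 0.38)^4 − 1) × 100% ≈ 262.7%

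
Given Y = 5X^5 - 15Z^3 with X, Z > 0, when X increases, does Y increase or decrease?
Y increases

Taking the partial derivative:
∂Y/∂X = 25X^4

∂Y/∂X = 25X^4 > 0 (assuming positive values)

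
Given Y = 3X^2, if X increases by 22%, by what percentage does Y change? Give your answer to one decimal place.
48.8%

For Y = 3X^2:
If X → X(1 + 0.22)
Then Y → Y · (1 + 0.22)^2
     = Y · 1.4884

Percentage change = ((1 + 0.22)^2 − 1) × 100% ≈ 48.8%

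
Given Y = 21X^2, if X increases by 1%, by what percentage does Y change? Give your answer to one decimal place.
2.0%

For Y = 21X^2:
If X → X(1 + 0.01)
Then Y → Y · (1 + 0.01)^2
     = Y · 1.0201

Percentage change = ((1 + 0.01)^2 − 1) × 100% ≈ 2.0%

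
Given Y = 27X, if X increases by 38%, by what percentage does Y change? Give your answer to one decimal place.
38.0%

For Y = 27X:
If X → X(1 + 0.38)
Then Y → Y · (1 + 0.38)^1
     = Y · 1.3800

Percentage change = ((1 + 0.38)^1 − 1) × 100% = 38.0%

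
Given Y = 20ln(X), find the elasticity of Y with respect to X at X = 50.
Elasticity = 1/ln(50) ≈ 0.2556

Elasticity = (dY/dX) · (X/Y)

dY/dX = 20/X
At X = 50: dY/dX = 2/5, Y = 20·ln(50)

Elasticity = (2/5) · (50 / (20·ln(50))) = 1/ln(50) ≈ 0.2556

Interpretation: for a small percentage change in X, the percentage change in Y is approximately 0.26 times as large.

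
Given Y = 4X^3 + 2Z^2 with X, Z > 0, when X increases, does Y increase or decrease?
Y increases

Taking the partial derivative:
∂Y/∂X = 12X^2

∂Y/∂X = 12X^2 > 0 (assuming positive values)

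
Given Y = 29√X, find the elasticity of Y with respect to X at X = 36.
Elasticity = 1/2

Elasticity = (dY/dX) · (X/Y)

dY/dX = 29/(2·√X)
At X = 36: dY/dX = 29/12, Y = 174

Elasticity = (29/12) · (36 / 174) = 1/2

Interpretation: for a small percentage change in X, the percentage change in Y is approximately 0.50 times as large.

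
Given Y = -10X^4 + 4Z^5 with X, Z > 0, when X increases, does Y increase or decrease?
Y decreases

Taking the partial derivative:
∂Y/∂X = -40X^3

∂Y/∂X = -40X^3 < 0 (assuming positive values)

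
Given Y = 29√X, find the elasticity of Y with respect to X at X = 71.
Elasticity = 1/2

Elasticity = (dY/dX) · (X/Y)

dY/dX = 29/(2·√X)
At X = 71: dY/dX = 29·√71/142, Y = 29·√71

Elasticity = (29·√71/142) · (71 / (29·√71)) = 1/2

Interpretation: for a small percentage change in X, the percentage change in Y is approximately 0.50 times as large.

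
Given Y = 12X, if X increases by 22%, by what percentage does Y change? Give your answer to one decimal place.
22.0%

For Y = 12X:
If X → X(1 + 0.22)
Then Y → Y · (1 + 0.22)^1
     = Y · 1.2200

Percentage change = ((1 + 0.22)^1 − 1) × 100% = 22.0%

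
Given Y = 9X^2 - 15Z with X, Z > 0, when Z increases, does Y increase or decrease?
Y decreases

Taking the partial derivative:
∂Y/∂Z = -15

∂Y/∂Z = -15 < 0 (assuming positive values)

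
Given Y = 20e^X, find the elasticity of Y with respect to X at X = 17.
Elasticity = 17

Elasticity = (dY/dX) · (X/Y)

dY/dX = 20·e^X
At X = 17: dY/dX = 20·e^17, Y = 20·e^17

Elasticity = (20·e^17) · (17 / (20·e^17)) = 17

Interpretation: for a small percentage change in X, the percentage change in Y is approximately 17.00 times as large.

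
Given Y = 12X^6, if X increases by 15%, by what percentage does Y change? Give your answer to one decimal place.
131.3%

For Y = 12X^6:
If X → X(1 + 0.15)
Then Y → Y · (1 + 0.15)^6
     ≈ Y · 2.3131

Percentage change = ((1 + 0.15)^6 − 1) × 100% ≈ 131.3%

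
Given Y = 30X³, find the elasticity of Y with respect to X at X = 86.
Elasticity = 3

Elasticity = (dY/dX) · (X/Y)

dY/dX = 90·X²
At X = 86: dY/dX = 665640, Y = 19081680

Elasticity = 665640 · (86 / 19081680) = 3

Interpretation: for a small percentage change in X, the percentage change in Y is approximately 3.00 times as large.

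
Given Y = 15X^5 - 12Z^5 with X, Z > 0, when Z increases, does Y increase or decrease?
Y decreases

Taking the partial derivative:
∂Y/∂Z = -60Z^4

∂Y/∂Z = -60Z^4 < 0 (assuming positive values)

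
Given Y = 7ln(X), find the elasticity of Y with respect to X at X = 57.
Elasticity = 1/ln(57) ≈ 0.2473

Elasticity = (dY/dX) · (X/Y)

dY/dX = 7/X
At X = 57: dY/dX = 7/57, Y = 7·ln(57)

Elasticity = (7/57) · (57 / (7·ln(57))) = 1/ln(57) ≈ 0.2473

Interpretation: for a small percentage change in X, the percentage change in Y is approximately 0.25 times as large.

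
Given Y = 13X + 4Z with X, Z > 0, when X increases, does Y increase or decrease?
Y increases

Taking the partial derivative:
∂Y/∂X = 13

∂Y/∂X = 13 > 0 (assuming positive values)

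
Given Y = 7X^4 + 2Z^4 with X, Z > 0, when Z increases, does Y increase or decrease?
Y increases

Taking the partial derivative:
∂Y/∂Z = 8Z^3

∂Y/∂Z = 8Z^3 > 0 (assuming positive values)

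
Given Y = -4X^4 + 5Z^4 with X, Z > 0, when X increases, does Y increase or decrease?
Y decreases

Taking the partial derivative:
∂Y/∂X = -16X^3

∂Y/∂X = -16X^3 < 0 (assuming positive values)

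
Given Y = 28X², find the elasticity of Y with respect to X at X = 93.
Elasticity = 2

Elasticity = (dY/dX) · (X/Y)

dY/dX = 56·X
At X = 93: dY/dX = 5208, Y = 242172

Elasticity = 5208 · (93 / 242172) = 2

Interpretation: for a small percentage change in X, the percentage change in Y is approximately 2.00 times as large.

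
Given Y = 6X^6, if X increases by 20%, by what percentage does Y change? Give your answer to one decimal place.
198.6%

For Y = 6X^6:
If X → X(1 + 0.2)
Then Y → Y · (1 + 0.2)^6
     ≈ Y · 2.9860

Percentage change = ((1 + 0.2)^6 − 1) × 100% ≈ 198.6%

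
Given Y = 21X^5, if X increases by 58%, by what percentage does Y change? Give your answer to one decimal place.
884.7%

For Y = 21X^5:
If X → X(1 + 0.58)
Then Y → Y · (1 + 0.58)^5
     ≈ Y · 9.8466

Percentage change = ((1 + 0.58)^5 − 1) × 100% ≈ 884.7%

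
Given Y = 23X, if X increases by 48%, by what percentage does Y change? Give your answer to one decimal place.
48.0%

For Y = 23X:
If X → X(1 + 0.48)
Then Y → Y · (1 + 0.48)^1
     = Y · 1.4800

Percentage change = ((1 + 0.48)^1 − 1) × 100% = 48.0%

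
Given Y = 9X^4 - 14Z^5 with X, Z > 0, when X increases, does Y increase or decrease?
Y increases

Taking the partial derivative:
∂Y/∂X = 36X^3

∂Y/∂X = 36X^3 > 0 (assuming positive values)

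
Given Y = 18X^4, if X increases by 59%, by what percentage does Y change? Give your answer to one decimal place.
539.1%

For Y = 18X^4:
If X → X(1 + 0.59)
Then Y → Y · (1 + 0.59)^4
     ≈ Y · 6.3913

Percentage change = ((1 + 0.59)^4 − 1) × 100% ≈ 539.1%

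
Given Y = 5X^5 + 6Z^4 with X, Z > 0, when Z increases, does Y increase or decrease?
Y increases

Taking the partial derivative:
∂Y/∂Z = 24Z^3

∂Y/∂Z = 24Z^3 > 0 (assuming positive values)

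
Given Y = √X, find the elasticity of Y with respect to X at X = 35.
Elasticity = 1/2

Elasticity = (dY/dX) · (X/Y)

dY/dX = 1/(2·√X)
At X = 35: dY/dX = √35/70, Y = √35

Elasticity = (√35/70) · (35 / (√35)) = 1/2

Interpretation: for a small percentage change in X, the percentage change in Y is approximately 0.50 times as large.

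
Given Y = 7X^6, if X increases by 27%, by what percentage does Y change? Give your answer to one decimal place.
319.6%

For Y = 7X^6:
If X → X(1 + 0.27)
Then Y → Y · (1 + 0.27)^6
     ≈ Y · 4.1959

Percentage change = ((1 + 0.27)^6 − 1) × 100% ≈ 319.6%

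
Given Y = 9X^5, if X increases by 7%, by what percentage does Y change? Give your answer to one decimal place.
40.3%

For Y = 9X^5:
If X → X(1 + 0.07)
Then Y → Y · (1 + 0.07)^5
     ≈ Y · 1.4026

Percentage change = ((1 + 0.07)^5 − 1) × 100% ≈ 40.3%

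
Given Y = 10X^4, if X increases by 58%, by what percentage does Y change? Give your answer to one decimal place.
523.2%

For Y = 10X^4:
If X → X(1 + 0.58)
Then Y → Y · (1 + 0.58)^4
     ≈ Y · 6.2320

Percentage change = ((1 + 0.58)^4 − 1) × 100% ≈ 523.2%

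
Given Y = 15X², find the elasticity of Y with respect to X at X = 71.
Elasticity = 2

Elasticity = (dY/dX) · (X/Y)

dY/dX = 30·X
At X = 71: dY/dX = 2130, Y = 75615

Elasticity = 2130 · (71 / 75615) = 2

Interpretation: for a small percentage change in X, the percentage change in Y is approximately 2.00 times as large.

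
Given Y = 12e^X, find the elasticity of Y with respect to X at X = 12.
Elasticity = 12

Elasticity = (dY/dX) · (X/Y)

dY/dX = 12·e^X
At X = 12: dY/dX = 12·e^12, Y = 12·e^12

Elasticity = (12·e^12) · (12 / (12·e^12)) = 12

Interpretation: for a small percentage change in X, the percentage change in Y is approximately 12.00 times as large.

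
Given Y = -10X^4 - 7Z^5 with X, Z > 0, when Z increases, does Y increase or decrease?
Y decreases

Taking the partial derivative:
∂Y/∂Z = -35Z^4

∂Y/∂Z = -35Z^4 < 0 (assuming positive values)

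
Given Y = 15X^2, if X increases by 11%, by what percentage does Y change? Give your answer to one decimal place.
23.2%

For Y = 15X^2:
If X → X(1 + 0.11)
Then Y → Y · (1 + 0.11)^2
     = Y · 1.2321

Percentage change = ((1 + 0.11)^2 − 1) × 100% ≈ 23.2%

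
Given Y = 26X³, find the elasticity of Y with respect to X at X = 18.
Elasticity = 3

Elasticity = (dY/dX) · (X/Y)

dY/dX = 78·X²
At X = 18: dY/dX = 25272, Y = 151632

Elasticity = 25272 · (18 / 151632) = 3

Interpretation: for a small percentage change in X, the percentage change in Y is approximately 3.00 times as large.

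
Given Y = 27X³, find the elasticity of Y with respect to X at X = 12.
Elasticity = 3

Elasticity = (dY/dX) · (X/Y)

dY/dX = 81·X²
At X = 12: dY/dX = 11664, Y = 46656

Elasticity = 11664 · (12 / 46656) = 3

Interpretation: for a small percentage change in X, the percentage change in Y is approximately 3.00 times as large.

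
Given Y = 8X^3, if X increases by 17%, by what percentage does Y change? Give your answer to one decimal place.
60.2%

For Y = 8X^3:
If X → X(1 + 0.17)
Then Y → Y · (1 + 0.17)^3
     ≈ Y · 1.6016

Percentage change = ((1 + 0.17)^3 − 1) × 100% ≈ 60.2%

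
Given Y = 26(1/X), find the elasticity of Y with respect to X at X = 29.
Elasticity = -1

Elasticity = (dY/dX) · (X/Y)

dY/dX = -26/X²
At X = 29: dY/dX = -26/841, Y = 26/29

Elasticity = (-26/841) · (29 / (26/29)) = -1

Interpretation: for a small percentage change in X, the percentage change in Y is approximately -1.00 times as large.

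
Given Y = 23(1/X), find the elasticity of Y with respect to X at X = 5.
Elasticity = -1

Elasticity = (dY/dX) · (X/Y)

dY/dX = -23/X²
At X = 5: dY/dX = -23/25, Y = 23/5

Elasticity = (-23/25) · (5 / (23/5)) = -1

Interpretation: for a small percentage change in X, the percentage change in Y is approximately -1.00 times as large.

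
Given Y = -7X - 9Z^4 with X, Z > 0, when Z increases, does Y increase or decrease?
Y decreases

Taking the partial derivative:
∂Y/∂Z = -36Z^3

∂Y/∂Z = -36Z^3 < 0 (assuming positive values)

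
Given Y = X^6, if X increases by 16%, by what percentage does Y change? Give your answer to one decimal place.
143.6%

For Y = X^6:
If X → X(1 + 0.16)
Then Y → Y · (1 + 0.16)^6
     ≈ Y · 2.4364

Percentage change = ((1 + 0.16)^6 − 1) × 100% ≈ 143.6%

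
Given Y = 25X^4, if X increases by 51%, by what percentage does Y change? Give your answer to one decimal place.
419.9%

For Y = 25X^4:
If X → X(1 + 0.51)
Then Y → Y · (1 + 0.51)^4
     ≈ Y · 5.1989

Percentage change = ((1 + 0.51)^4 − 1) × 100% ≈ 419.9%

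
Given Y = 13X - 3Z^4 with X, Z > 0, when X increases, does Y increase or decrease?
Y increases

Taking the partial derivative:
∂Y/∂X = 13

∂Y/∂X = 13 > 0 (assuming positive values)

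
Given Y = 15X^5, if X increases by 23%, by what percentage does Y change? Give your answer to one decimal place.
181.5%

For Y = 15X^5:
If X → X(1 + 0.23)
Then Y → Y · (1 + 0.23)^5
     ≈ Y · 2.8153

Percentage change = ((1 + 0.23)^5 − 1) × 100% ≈ 181.5%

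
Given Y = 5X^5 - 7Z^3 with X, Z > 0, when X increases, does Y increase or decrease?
Y increases

Taking the partial derivative:
∂Y/∂X = 25X^4

∂Y/∂X = 25X^4 > 0 (assuming positive values)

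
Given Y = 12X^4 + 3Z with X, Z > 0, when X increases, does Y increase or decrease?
Y increases

Taking the partial derivative:
∂Y/∂X = 48X^3

∂Y/∂X = 48X^3 > 0 (assuming positive values)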